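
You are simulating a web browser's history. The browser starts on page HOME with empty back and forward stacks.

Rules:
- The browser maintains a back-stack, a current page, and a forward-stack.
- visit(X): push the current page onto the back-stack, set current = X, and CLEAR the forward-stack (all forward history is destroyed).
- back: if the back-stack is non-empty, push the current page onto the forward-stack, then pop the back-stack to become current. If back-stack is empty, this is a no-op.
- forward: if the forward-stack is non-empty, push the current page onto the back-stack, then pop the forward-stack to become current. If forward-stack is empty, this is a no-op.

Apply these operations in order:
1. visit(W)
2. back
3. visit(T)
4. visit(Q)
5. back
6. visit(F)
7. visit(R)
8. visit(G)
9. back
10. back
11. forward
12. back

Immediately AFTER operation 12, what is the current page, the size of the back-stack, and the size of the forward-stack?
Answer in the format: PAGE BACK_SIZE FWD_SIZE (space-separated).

After 1 (visit(W)): cur=W back=1 fwd=0
After 2 (back): cur=HOME back=0 fwd=1
After 3 (visit(T)): cur=T back=1 fwd=0
After 4 (visit(Q)): cur=Q back=2 fwd=0
After 5 (back): cur=T back=1 fwd=1
After 6 (visit(F)): cur=F back=2 fwd=0
After 7 (visit(R)): cur=R back=3 fwd=0
After 8 (visit(G)): cur=G back=4 fwd=0
After 9 (back): cur=R back=3 fwd=1
After 10 (back): cur=F back=2 fwd=2
After 11 (forward): cur=R back=3 fwd=1
After 12 (back): cur=F back=2 fwd=2

F 2 2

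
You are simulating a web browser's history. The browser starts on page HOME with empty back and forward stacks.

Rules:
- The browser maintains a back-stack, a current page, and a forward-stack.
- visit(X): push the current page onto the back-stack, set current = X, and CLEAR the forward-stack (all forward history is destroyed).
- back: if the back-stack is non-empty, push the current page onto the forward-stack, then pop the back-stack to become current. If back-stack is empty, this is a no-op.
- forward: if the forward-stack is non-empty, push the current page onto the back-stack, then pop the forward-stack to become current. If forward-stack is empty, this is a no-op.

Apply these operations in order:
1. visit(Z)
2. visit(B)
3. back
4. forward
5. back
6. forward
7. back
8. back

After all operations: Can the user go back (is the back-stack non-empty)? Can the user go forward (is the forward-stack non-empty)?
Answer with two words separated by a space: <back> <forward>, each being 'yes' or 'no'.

Answer: no yes

Derivation:
After 1 (visit(Z)): cur=Z back=1 fwd=0
After 2 (visit(B)): cur=B back=2 fwd=0
After 3 (back): cur=Z back=1 fwd=1
After 4 (forward): cur=B back=2 fwd=0
After 5 (back): cur=Z back=1 fwd=1
After 6 (forward): cur=B back=2 fwd=0
After 7 (back): cur=Z back=1 fwd=1
After 8 (back): cur=HOME back=0 fwd=2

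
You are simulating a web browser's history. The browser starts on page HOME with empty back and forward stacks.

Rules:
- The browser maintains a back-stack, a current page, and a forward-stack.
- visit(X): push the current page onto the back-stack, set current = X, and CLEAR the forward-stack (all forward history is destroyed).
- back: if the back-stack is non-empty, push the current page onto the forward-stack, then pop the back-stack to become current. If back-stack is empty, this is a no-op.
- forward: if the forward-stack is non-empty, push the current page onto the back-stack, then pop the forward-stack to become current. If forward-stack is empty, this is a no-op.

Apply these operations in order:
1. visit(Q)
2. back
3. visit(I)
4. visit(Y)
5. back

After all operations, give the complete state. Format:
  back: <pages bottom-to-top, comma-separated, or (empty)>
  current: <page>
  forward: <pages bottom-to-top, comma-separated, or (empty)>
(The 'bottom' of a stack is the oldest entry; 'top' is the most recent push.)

Answer: back: HOME
current: I
forward: Y

Derivation:
After 1 (visit(Q)): cur=Q back=1 fwd=0
After 2 (back): cur=HOME back=0 fwd=1
After 3 (visit(I)): cur=I back=1 fwd=0
After 4 (visit(Y)): cur=Y back=2 fwd=0
After 5 (back): cur=I back=1 fwd=1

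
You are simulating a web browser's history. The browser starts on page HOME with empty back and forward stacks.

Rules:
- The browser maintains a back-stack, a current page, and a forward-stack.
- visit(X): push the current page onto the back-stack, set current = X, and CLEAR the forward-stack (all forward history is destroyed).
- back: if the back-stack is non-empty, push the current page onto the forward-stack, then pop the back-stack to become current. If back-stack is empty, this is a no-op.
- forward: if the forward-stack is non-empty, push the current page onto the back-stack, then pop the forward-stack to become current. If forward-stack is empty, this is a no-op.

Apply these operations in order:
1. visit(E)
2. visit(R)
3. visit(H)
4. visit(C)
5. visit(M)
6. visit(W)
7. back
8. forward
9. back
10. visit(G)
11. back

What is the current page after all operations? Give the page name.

After 1 (visit(E)): cur=E back=1 fwd=0
After 2 (visit(R)): cur=R back=2 fwd=0
After 3 (visit(H)): cur=H back=3 fwd=0
After 4 (visit(C)): cur=C back=4 fwd=0
After 5 (visit(M)): cur=M back=5 fwd=0
After 6 (visit(W)): cur=W back=6 fwd=0
After 7 (back): cur=M back=5 fwd=1
After 8 (forward): cur=W back=6 fwd=0
After 9 (back): cur=M back=5 fwd=1
After 10 (visit(G)): cur=G back=6 fwd=0
After 11 (back): cur=M back=5 fwd=1

Answer: M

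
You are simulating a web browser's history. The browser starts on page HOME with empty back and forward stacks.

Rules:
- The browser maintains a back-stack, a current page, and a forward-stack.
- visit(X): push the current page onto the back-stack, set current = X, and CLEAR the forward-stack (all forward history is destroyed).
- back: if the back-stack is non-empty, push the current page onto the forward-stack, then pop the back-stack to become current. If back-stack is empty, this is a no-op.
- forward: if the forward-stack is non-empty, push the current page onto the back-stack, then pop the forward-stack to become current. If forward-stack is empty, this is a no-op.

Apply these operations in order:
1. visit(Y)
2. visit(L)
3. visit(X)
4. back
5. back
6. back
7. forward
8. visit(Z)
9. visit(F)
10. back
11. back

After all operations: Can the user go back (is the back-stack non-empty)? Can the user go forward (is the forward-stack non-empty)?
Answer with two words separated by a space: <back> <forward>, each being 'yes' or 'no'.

Answer: yes yes

Derivation:
After 1 (visit(Y)): cur=Y back=1 fwd=0
After 2 (visit(L)): cur=L back=2 fwd=0
After 3 (visit(X)): cur=X back=3 fwd=0
After 4 (back): cur=L back=2 fwd=1
After 5 (back): cur=Y back=1 fwd=2
After 6 (back): cur=HOME back=0 fwd=3
After 7 (forward): cur=Y back=1 fwd=2
After 8 (visit(Z)): cur=Z back=2 fwd=0
After 9 (visit(F)): cur=F back=3 fwd=0
After 10 (back): cur=Z back=2 fwd=1
After 11 (back): cur=Y back=1 fwd=2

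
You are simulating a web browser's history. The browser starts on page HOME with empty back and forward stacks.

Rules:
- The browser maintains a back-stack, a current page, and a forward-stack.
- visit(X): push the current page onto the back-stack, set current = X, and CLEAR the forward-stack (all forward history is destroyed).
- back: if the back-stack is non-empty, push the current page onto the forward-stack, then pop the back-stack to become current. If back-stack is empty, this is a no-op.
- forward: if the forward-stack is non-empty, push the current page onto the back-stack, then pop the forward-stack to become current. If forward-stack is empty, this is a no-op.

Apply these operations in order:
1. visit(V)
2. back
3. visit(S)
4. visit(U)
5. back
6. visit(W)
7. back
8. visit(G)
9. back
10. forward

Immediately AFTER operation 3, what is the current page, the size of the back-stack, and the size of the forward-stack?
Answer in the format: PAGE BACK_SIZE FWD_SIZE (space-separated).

After 1 (visit(V)): cur=V back=1 fwd=0
After 2 (back): cur=HOME back=0 fwd=1
After 3 (visit(S)): cur=S back=1 fwd=0

S 1 0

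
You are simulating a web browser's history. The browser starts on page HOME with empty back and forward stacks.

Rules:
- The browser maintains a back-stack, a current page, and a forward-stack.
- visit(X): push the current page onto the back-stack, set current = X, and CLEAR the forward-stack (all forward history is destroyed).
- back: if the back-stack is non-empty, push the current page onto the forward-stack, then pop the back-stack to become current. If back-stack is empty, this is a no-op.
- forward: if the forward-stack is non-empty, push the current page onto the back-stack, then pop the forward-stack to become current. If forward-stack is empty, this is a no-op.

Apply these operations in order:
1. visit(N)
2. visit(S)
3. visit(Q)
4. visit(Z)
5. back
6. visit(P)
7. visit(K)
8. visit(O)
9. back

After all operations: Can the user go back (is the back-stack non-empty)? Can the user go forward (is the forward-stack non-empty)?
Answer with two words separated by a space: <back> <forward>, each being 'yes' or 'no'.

Answer: yes yes

Derivation:
After 1 (visit(N)): cur=N back=1 fwd=0
After 2 (visit(S)): cur=S back=2 fwd=0
After 3 (visit(Q)): cur=Q back=3 fwd=0
After 4 (visit(Z)): cur=Z back=4 fwd=0
After 5 (back): cur=Q back=3 fwd=1
After 6 (visit(P)): cur=P back=4 fwd=0
After 7 (visit(K)): cur=K back=5 fwd=0
After 8 (visit(O)): cur=O back=6 fwd=0
After 9 (back): cur=K back=5 fwd=1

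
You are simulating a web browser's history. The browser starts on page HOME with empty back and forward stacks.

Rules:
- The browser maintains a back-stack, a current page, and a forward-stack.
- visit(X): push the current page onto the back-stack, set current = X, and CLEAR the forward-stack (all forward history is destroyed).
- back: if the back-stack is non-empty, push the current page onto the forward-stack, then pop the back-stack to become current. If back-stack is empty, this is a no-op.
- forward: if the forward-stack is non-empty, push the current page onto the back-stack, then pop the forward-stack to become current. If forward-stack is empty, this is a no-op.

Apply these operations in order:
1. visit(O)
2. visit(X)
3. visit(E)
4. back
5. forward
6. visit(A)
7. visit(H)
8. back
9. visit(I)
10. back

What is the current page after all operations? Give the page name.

Answer: A

Derivation:
After 1 (visit(O)): cur=O back=1 fwd=0
After 2 (visit(X)): cur=X back=2 fwd=0
After 3 (visit(E)): cur=E back=3 fwd=0
After 4 (back): cur=X back=2 fwd=1
After 5 (forward): cur=E back=3 fwd=0
After 6 (visit(A)): cur=A back=4 fwd=0
After 7 (visit(H)): cur=H back=5 fwd=0
After 8 (back): cur=A back=4 fwd=1
After 9 (visit(I)): cur=I back=5 fwd=0
After 10 (back): cur=A back=4 fwd=1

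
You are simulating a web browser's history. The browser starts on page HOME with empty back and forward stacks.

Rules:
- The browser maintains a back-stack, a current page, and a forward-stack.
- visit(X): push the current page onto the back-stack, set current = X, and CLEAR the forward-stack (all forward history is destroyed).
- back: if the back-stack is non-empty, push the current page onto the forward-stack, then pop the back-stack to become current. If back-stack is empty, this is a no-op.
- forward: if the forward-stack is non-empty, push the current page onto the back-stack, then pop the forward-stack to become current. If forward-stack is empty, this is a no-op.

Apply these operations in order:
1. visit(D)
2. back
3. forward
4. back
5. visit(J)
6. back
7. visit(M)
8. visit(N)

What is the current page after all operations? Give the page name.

After 1 (visit(D)): cur=D back=1 fwd=0
After 2 (back): cur=HOME back=0 fwd=1
After 3 (forward): cur=D back=1 fwd=0
After 4 (back): cur=HOME back=0 fwd=1
After 5 (visit(J)): cur=J back=1 fwd=0
After 6 (back): cur=HOME back=0 fwd=1
After 7 (visit(M)): cur=M back=1 fwd=0
After 8 (visit(N)): cur=N back=2 fwd=0

Answer: N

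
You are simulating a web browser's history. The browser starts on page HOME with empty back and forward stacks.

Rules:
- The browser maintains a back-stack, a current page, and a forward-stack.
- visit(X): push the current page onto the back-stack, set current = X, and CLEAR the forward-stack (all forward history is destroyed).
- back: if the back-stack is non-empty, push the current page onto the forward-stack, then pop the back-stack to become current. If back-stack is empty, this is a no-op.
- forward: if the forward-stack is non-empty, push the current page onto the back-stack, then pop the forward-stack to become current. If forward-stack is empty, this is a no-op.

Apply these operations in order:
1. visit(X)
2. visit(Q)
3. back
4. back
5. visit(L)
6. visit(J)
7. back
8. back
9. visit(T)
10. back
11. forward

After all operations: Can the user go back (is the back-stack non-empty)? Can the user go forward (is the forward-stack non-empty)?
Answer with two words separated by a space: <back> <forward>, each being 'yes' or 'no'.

After 1 (visit(X)): cur=X back=1 fwd=0
After 2 (visit(Q)): cur=Q back=2 fwd=0
After 3 (back): cur=X back=1 fwd=1
After 4 (back): cur=HOME back=0 fwd=2
After 5 (visit(L)): cur=L back=1 fwd=0
After 6 (visit(J)): cur=J back=2 fwd=0
After 7 (back): cur=L back=1 fwd=1
After 8 (back): cur=HOME back=0 fwd=2
After 9 (visit(T)): cur=T back=1 fwd=0
After 10 (back): cur=HOME back=0 fwd=1
After 11 (forward): cur=T back=1 fwd=0

Answer: yes no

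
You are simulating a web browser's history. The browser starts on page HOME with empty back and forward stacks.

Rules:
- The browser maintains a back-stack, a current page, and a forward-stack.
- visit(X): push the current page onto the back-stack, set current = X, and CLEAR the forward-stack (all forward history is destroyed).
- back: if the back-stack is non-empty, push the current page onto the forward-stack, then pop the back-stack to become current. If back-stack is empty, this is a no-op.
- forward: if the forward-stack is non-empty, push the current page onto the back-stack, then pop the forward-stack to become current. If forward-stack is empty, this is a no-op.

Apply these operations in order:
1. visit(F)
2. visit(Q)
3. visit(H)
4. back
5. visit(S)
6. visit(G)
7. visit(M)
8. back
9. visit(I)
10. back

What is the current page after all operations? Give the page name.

Answer: G

Derivation:
After 1 (visit(F)): cur=F back=1 fwd=0
After 2 (visit(Q)): cur=Q back=2 fwd=0
After 3 (visit(H)): cur=H back=3 fwd=0
After 4 (back): cur=Q back=2 fwd=1
After 5 (visit(S)): cur=S back=3 fwd=0
After 6 (visit(G)): cur=G back=4 fwd=0
After 7 (visit(M)): cur=M back=5 fwd=0
After 8 (back): cur=G back=4 fwd=1
After 9 (visit(I)): cur=I back=5 fwd=0
After 10 (back): cur=G back=4 fwd=1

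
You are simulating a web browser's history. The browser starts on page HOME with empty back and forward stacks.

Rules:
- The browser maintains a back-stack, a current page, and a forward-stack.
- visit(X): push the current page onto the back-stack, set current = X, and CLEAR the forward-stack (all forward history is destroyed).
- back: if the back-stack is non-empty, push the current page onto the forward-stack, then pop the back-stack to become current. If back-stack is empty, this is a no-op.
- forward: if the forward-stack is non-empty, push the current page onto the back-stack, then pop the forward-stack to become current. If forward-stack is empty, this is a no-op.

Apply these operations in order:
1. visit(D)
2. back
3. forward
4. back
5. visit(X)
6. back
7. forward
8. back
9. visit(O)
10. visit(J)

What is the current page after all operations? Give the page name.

After 1 (visit(D)): cur=D back=1 fwd=0
After 2 (back): cur=HOME back=0 fwd=1
After 3 (forward): cur=D back=1 fwd=0
After 4 (back): cur=HOME back=0 fwd=1
After 5 (visit(X)): cur=X back=1 fwd=0
After 6 (back): cur=HOME back=0 fwd=1
After 7 (forward): cur=X back=1 fwd=0
After 8 (back): cur=HOME back=0 fwd=1
After 9 (visit(O)): cur=O back=1 fwd=0
After 10 (visit(J)): cur=J back=2 fwd=0

Answer: J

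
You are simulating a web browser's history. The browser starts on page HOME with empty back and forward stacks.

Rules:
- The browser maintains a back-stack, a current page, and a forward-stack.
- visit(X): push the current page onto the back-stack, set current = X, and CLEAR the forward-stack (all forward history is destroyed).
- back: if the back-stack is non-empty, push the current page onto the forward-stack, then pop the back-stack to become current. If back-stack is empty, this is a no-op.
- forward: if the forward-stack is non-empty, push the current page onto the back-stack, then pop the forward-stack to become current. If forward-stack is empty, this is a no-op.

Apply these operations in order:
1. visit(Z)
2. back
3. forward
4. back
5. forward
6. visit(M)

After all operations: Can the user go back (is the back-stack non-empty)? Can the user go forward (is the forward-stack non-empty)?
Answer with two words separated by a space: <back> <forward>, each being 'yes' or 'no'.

After 1 (visit(Z)): cur=Z back=1 fwd=0
After 2 (back): cur=HOME back=0 fwd=1
After 3 (forward): cur=Z back=1 fwd=0
After 4 (back): cur=HOME back=0 fwd=1
After 5 (forward): cur=Z back=1 fwd=0
After 6 (visit(M)): cur=M back=2 fwd=0

Answer: yes no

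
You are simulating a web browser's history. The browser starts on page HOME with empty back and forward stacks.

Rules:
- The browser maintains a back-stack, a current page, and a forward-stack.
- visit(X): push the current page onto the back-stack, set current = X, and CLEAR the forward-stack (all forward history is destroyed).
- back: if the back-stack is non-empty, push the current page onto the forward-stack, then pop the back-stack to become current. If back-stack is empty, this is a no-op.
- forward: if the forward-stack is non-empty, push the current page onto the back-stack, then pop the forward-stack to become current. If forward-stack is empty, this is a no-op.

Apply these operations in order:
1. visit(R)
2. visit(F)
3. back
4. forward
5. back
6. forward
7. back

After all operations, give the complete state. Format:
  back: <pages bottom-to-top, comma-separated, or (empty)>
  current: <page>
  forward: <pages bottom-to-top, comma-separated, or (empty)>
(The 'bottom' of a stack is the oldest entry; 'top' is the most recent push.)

After 1 (visit(R)): cur=R back=1 fwd=0
After 2 (visit(F)): cur=F back=2 fwd=0
After 3 (back): cur=R back=1 fwd=1
After 4 (forward): cur=F back=2 fwd=0
After 5 (back): cur=R back=1 fwd=1
After 6 (forward): cur=F back=2 fwd=0
After 7 (back): cur=R back=1 fwd=1

Answer: back: HOME
current: R
forward: F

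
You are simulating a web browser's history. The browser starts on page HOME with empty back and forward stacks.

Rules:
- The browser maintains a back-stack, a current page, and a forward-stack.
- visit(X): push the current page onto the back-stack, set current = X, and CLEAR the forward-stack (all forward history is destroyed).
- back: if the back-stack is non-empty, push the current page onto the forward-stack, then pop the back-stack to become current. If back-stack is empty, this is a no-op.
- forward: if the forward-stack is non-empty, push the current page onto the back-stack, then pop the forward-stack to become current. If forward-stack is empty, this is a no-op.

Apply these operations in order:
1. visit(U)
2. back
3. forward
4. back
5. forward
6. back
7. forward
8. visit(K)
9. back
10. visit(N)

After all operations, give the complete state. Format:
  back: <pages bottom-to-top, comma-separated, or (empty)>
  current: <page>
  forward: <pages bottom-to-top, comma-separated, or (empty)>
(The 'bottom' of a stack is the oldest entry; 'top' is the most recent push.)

After 1 (visit(U)): cur=U back=1 fwd=0
After 2 (back): cur=HOME back=0 fwd=1
After 3 (forward): cur=U back=1 fwd=0
After 4 (back): cur=HOME back=0 fwd=1
After 5 (forward): cur=U back=1 fwd=0
After 6 (back): cur=HOME back=0 fwd=1
After 7 (forward): cur=U back=1 fwd=0
After 8 (visit(K)): cur=K back=2 fwd=0
After 9 (back): cur=U back=1 fwd=1
After 10 (visit(N)): cur=N back=2 fwd=0

Answer: back: HOME,U
current: N
forward: (empty)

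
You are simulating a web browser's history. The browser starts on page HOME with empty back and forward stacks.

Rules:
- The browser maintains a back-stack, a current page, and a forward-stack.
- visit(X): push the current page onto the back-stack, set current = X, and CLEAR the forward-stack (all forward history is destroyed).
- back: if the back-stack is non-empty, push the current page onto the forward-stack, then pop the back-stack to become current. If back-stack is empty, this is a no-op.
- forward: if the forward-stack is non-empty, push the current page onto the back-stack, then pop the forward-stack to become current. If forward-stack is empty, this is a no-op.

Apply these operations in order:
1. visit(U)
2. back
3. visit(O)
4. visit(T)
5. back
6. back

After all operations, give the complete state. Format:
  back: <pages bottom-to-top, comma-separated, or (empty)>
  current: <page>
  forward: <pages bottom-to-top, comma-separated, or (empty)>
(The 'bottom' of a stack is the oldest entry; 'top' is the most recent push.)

After 1 (visit(U)): cur=U back=1 fwd=0
After 2 (back): cur=HOME back=0 fwd=1
After 3 (visit(O)): cur=O back=1 fwd=0
After 4 (visit(T)): cur=T back=2 fwd=0
After 5 (back): cur=O back=1 fwd=1
After 6 (back): cur=HOME back=0 fwd=2

Answer: back: (empty)
current: HOME
forward: T,O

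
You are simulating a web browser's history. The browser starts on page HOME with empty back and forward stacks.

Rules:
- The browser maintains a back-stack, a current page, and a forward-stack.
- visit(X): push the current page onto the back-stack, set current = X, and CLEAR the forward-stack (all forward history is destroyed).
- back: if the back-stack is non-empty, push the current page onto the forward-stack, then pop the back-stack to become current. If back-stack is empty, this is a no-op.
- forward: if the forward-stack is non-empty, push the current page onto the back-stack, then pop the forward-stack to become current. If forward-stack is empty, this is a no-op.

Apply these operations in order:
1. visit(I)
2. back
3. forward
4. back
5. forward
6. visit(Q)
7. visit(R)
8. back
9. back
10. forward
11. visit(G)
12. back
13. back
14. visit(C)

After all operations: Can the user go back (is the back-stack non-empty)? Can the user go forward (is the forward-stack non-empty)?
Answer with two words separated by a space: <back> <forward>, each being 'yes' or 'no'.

After 1 (visit(I)): cur=I back=1 fwd=0
After 2 (back): cur=HOME back=0 fwd=1
After 3 (forward): cur=I back=1 fwd=0
After 4 (back): cur=HOME back=0 fwd=1
After 5 (forward): cur=I back=1 fwd=0
After 6 (visit(Q)): cur=Q back=2 fwd=0
After 7 (visit(R)): cur=R back=3 fwd=0
After 8 (back): cur=Q back=2 fwd=1
After 9 (back): cur=I back=1 fwd=2
After 10 (forward): cur=Q back=2 fwd=1
After 11 (visit(G)): cur=G back=3 fwd=0
After 12 (back): cur=Q back=2 fwd=1
After 13 (back): cur=I back=1 fwd=2
After 14 (visit(C)): cur=C back=2 fwd=0

Answer: yes no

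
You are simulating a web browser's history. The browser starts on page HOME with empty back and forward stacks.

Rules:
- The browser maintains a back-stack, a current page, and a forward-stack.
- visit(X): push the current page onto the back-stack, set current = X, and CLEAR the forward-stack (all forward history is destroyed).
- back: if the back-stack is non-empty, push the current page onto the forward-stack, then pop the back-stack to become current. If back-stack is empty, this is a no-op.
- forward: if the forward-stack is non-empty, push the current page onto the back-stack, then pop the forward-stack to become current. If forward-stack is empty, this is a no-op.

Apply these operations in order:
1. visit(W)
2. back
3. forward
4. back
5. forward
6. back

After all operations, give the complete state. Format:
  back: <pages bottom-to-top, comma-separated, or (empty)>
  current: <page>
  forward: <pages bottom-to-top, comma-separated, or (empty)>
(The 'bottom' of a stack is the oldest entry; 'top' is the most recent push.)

After 1 (visit(W)): cur=W back=1 fwd=0
After 2 (back): cur=HOME back=0 fwd=1
After 3 (forward): cur=W back=1 fwd=0
After 4 (back): cur=HOME back=0 fwd=1
After 5 (forward): cur=W back=1 fwd=0
After 6 (back): cur=HOME back=0 fwd=1

Answer: back: (empty)
current: HOME
forward: W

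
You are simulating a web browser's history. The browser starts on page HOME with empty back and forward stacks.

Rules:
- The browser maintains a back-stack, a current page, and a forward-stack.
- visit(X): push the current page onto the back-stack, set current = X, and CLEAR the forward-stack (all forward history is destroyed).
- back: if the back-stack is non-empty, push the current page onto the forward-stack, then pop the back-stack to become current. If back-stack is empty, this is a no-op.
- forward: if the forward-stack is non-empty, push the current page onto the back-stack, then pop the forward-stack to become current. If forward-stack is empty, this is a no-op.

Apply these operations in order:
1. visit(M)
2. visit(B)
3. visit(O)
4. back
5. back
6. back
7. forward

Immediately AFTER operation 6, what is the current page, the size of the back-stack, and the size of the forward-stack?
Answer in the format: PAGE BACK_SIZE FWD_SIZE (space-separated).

After 1 (visit(M)): cur=M back=1 fwd=0
After 2 (visit(B)): cur=B back=2 fwd=0
After 3 (visit(O)): cur=O back=3 fwd=0
After 4 (back): cur=B back=2 fwd=1
After 5 (back): cur=M back=1 fwd=2
After 6 (back): cur=HOME back=0 fwd=3

HOME 0 3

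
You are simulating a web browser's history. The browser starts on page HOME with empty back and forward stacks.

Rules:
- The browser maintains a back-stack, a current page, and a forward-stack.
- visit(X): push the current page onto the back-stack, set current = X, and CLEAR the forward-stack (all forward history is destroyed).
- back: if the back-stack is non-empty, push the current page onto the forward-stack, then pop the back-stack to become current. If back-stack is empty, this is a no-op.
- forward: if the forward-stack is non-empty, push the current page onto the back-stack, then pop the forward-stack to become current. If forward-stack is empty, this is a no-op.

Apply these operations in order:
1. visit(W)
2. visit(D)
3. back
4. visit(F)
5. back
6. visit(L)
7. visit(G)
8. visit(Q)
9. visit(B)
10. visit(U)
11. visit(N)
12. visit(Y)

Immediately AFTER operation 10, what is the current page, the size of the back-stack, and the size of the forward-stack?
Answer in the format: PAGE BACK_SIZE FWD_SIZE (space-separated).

After 1 (visit(W)): cur=W back=1 fwd=0
After 2 (visit(D)): cur=D back=2 fwd=0
After 3 (back): cur=W back=1 fwd=1
After 4 (visit(F)): cur=F back=2 fwd=0
After 5 (back): cur=W back=1 fwd=1
After 6 (visit(L)): cur=L back=2 fwd=0
After 7 (visit(G)): cur=G back=3 fwd=0
After 8 (visit(Q)): cur=Q back=4 fwd=0
After 9 (visit(B)): cur=B back=5 fwd=0
After 10 (visit(U)): cur=U back=6 fwd=0

U 6 0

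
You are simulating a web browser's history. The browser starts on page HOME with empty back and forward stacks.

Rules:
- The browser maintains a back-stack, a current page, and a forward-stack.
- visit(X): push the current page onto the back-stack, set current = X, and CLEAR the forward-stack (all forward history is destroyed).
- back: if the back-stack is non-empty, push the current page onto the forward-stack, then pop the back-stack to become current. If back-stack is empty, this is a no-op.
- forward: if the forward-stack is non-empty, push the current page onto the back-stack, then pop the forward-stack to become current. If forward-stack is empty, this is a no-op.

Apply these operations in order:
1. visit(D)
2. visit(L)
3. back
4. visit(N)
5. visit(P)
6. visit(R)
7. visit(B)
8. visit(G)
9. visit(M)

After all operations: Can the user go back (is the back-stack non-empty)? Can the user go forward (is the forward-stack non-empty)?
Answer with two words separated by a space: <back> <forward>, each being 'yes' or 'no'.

After 1 (visit(D)): cur=D back=1 fwd=0
After 2 (visit(L)): cur=L back=2 fwd=0
After 3 (back): cur=D back=1 fwd=1
After 4 (visit(N)): cur=N back=2 fwd=0
After 5 (visit(P)): cur=P back=3 fwd=0
After 6 (visit(R)): cur=R back=4 fwd=0
After 7 (visit(B)): cur=B back=5 fwd=0
After 8 (visit(G)): cur=G back=6 fwd=0
After 9 (visit(M)): cur=M back=7 fwd=0

Answer: yes no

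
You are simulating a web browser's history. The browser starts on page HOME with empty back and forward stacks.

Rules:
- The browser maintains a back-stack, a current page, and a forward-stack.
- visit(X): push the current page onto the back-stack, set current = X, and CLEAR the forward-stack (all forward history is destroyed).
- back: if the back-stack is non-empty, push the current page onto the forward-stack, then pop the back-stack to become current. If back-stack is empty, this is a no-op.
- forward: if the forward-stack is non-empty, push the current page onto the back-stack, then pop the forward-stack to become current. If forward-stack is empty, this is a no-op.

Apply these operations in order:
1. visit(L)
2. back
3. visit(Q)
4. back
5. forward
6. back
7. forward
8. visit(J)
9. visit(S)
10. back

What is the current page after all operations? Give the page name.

Answer: J

Derivation:
After 1 (visit(L)): cur=L back=1 fwd=0
After 2 (back): cur=HOME back=0 fwd=1
After 3 (visit(Q)): cur=Q back=1 fwd=0
After 4 (back): cur=HOME back=0 fwd=1
After 5 (forward): cur=Q back=1 fwd=0
After 6 (back): cur=HOME back=0 fwd=1
After 7 (forward): cur=Q back=1 fwd=0
After 8 (visit(J)): cur=J back=2 fwd=0
After 9 (visit(S)): cur=S back=3 fwd=0
After 10 (back): cur=J back=2 fwd=1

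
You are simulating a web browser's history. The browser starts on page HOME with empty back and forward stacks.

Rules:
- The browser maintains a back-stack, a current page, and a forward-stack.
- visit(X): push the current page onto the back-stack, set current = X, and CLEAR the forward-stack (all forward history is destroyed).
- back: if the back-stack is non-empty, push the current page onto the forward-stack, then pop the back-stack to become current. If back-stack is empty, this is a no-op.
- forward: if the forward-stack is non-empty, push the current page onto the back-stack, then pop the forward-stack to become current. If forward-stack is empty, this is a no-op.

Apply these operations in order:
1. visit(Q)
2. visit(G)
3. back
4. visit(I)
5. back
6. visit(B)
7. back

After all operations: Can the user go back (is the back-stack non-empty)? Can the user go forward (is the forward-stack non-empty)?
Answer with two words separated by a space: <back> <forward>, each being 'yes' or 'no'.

After 1 (visit(Q)): cur=Q back=1 fwd=0
After 2 (visit(G)): cur=G back=2 fwd=0
After 3 (back): cur=Q back=1 fwd=1
After 4 (visit(I)): cur=I back=2 fwd=0
After 5 (back): cur=Q back=1 fwd=1
After 6 (visit(B)): cur=B back=2 fwd=0
After 7 (back): cur=Q back=1 fwd=1

Answer: yes yes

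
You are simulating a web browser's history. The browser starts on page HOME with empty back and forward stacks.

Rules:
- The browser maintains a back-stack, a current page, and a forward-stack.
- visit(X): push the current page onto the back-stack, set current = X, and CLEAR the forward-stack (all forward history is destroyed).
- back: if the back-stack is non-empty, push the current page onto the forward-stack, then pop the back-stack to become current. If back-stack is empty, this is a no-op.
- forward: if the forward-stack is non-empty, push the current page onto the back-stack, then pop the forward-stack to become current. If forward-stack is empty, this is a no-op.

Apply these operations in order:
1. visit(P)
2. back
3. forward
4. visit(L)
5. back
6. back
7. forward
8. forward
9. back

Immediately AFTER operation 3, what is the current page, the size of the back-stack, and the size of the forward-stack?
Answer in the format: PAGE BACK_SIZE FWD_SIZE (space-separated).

After 1 (visit(P)): cur=P back=1 fwd=0
After 2 (back): cur=HOME back=0 fwd=1
After 3 (forward): cur=P back=1 fwd=0

P 1 0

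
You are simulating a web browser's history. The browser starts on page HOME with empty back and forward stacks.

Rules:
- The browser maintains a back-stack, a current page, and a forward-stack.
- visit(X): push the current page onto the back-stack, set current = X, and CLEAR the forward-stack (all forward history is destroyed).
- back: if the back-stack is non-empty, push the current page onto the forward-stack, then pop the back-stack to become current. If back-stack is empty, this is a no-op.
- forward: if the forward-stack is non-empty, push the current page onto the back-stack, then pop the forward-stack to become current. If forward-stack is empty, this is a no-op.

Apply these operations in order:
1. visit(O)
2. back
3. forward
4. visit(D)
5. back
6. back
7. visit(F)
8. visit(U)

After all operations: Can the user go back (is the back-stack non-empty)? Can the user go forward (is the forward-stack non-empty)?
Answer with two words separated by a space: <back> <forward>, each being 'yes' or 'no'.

Answer: yes no

Derivation:
After 1 (visit(O)): cur=O back=1 fwd=0
After 2 (back): cur=HOME back=0 fwd=1
After 3 (forward): cur=O back=1 fwd=0
After 4 (visit(D)): cur=D back=2 fwd=0
After 5 (back): cur=O back=1 fwd=1
After 6 (back): cur=HOME back=0 fwd=2
After 7 (visit(F)): cur=F back=1 fwd=0
After 8 (visit(U)): cur=U back=2 fwd=0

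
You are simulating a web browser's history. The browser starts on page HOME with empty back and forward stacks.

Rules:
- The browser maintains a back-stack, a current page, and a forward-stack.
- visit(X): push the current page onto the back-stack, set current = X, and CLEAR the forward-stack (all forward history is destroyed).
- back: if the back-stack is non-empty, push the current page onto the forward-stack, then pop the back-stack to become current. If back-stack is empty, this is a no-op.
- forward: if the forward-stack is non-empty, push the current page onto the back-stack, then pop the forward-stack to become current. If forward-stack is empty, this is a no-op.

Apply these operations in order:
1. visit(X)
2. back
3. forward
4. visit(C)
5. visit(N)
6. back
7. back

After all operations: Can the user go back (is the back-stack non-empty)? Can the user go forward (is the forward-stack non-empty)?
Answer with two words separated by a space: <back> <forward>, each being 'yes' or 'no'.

After 1 (visit(X)): cur=X back=1 fwd=0
After 2 (back): cur=HOME back=0 fwd=1
After 3 (forward): cur=X back=1 fwd=0
After 4 (visit(C)): cur=C back=2 fwd=0
After 5 (visit(N)): cur=N back=3 fwd=0
After 6 (back): cur=C back=2 fwd=1
After 7 (back): cur=X back=1 fwd=2

Answer: yes yes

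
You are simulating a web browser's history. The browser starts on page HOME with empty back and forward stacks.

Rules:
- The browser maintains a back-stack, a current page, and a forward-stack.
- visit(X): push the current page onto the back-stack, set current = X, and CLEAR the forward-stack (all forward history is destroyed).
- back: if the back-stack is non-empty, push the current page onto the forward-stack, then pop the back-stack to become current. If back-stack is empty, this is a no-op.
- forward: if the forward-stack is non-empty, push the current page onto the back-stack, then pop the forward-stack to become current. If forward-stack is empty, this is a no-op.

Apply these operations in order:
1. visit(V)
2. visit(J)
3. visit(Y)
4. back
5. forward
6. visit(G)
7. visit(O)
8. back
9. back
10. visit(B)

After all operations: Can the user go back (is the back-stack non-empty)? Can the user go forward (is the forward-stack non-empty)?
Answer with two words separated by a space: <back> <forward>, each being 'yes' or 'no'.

Answer: yes no

Derivation:
After 1 (visit(V)): cur=V back=1 fwd=0
After 2 (visit(J)): cur=J back=2 fwd=0
After 3 (visit(Y)): cur=Y back=3 fwd=0
After 4 (back): cur=J back=2 fwd=1
After 5 (forward): cur=Y back=3 fwd=0
After 6 (visit(G)): cur=G back=4 fwd=0
After 7 (visit(O)): cur=O back=5 fwd=0
After 8 (back): cur=G back=4 fwd=1
After 9 (back): cur=Y back=3 fwd=2
After 10 (visit(B)): cur=B back=4 fwd=0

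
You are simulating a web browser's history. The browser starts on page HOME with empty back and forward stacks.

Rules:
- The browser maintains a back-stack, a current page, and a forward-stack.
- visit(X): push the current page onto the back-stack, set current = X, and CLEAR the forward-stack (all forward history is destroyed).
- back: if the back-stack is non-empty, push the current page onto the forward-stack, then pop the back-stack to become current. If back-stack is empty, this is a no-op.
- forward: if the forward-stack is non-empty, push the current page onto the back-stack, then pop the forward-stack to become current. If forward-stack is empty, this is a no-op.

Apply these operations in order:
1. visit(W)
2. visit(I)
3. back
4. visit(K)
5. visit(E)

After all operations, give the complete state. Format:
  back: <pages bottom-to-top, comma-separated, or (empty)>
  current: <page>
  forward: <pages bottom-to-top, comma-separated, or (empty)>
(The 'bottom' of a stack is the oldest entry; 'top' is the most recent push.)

Answer: back: HOME,W,K
current: E
forward: (empty)

Derivation:
After 1 (visit(W)): cur=W back=1 fwd=0
After 2 (visit(I)): cur=I back=2 fwd=0
After 3 (back): cur=W back=1 fwd=1
After 4 (visit(K)): cur=K back=2 fwd=0
After 5 (visit(E)): cur=E back=3 fwd=0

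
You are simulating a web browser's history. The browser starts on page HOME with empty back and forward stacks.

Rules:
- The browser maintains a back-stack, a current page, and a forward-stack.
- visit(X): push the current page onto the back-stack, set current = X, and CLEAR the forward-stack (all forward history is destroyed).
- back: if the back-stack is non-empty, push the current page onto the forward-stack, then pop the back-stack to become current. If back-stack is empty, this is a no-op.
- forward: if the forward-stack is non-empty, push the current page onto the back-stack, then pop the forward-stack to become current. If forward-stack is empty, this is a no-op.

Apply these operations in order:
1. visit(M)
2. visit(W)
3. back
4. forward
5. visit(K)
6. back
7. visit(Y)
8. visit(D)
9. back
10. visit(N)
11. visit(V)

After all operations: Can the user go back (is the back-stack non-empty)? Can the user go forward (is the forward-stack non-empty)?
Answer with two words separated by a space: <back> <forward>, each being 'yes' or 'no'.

Answer: yes no

Derivation:
After 1 (visit(M)): cur=M back=1 fwd=0
After 2 (visit(W)): cur=W back=2 fwd=0
After 3 (back): cur=M back=1 fwd=1
After 4 (forward): cur=W back=2 fwd=0
After 5 (visit(K)): cur=K back=3 fwd=0
After 6 (back): cur=W back=2 fwd=1
After 7 (visit(Y)): cur=Y back=3 fwd=0
After 8 (visit(D)): cur=D back=4 fwd=0
After 9 (back): cur=Y back=3 fwd=1
After 10 (visit(N)): cur=N back=4 fwd=0
After 11 (visit(V)): cur=V back=5 fwd=0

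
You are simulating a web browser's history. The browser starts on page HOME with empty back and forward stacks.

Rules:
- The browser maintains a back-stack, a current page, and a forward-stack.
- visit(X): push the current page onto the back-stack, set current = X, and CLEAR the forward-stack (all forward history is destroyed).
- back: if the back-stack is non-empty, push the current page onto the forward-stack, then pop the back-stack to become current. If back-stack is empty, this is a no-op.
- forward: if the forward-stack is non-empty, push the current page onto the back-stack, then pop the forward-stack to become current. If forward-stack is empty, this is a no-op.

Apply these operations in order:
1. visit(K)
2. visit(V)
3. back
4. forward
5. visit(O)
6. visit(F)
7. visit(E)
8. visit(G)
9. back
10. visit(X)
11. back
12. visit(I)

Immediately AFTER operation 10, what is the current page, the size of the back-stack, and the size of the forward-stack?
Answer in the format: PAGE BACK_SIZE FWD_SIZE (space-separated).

After 1 (visit(K)): cur=K back=1 fwd=0
After 2 (visit(V)): cur=V back=2 fwd=0
After 3 (back): cur=K back=1 fwd=1
After 4 (forward): cur=V back=2 fwd=0
After 5 (visit(O)): cur=O back=3 fwd=0
After 6 (visit(F)): cur=F back=4 fwd=0
After 7 (visit(E)): cur=E back=5 fwd=0
After 8 (visit(G)): cur=G back=6 fwd=0
After 9 (back): cur=E back=5 fwd=1
After 10 (visit(X)): cur=X back=6 fwd=0

X 6 0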